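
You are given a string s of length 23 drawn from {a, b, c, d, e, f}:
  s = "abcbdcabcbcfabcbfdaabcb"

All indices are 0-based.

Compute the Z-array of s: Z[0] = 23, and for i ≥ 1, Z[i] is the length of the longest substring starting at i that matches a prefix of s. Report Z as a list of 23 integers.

Z[0]=23
i=1: fresh scan; Z[1]=0
i=2: fresh scan; Z[2]=0
i=3: fresh scan; Z[3]=0
i=4: fresh scan; Z[4]=0
i=5: fresh scan; Z[5]=0
i=6: fresh scan; Z[6]=4 extend→box=[6,10)
i=7: min(r-i=3, Z[1]=0)=0; Z[7]=0
i=8: min(r-i=2, Z[2]=0)=0; Z[8]=0
i=9: min(r-i=1, Z[3]=0)=0; Z[9]=0
i=10: fresh scan; Z[10]=0
i=11: fresh scan; Z[11]=0
i=12: fresh scan; Z[12]=4 extend→box=[12,16)
i=13: min(r-i=3, Z[1]=0)=0; Z[13]=0
i=14: min(r-i=2, Z[2]=0)=0; Z[14]=0
i=15: min(r-i=1, Z[3]=0)=0; Z[15]=0
i=16: fresh scan; Z[16]=0
i=17: fresh scan; Z[17]=0
i=18: fresh scan; Z[18]=1 extend→box=[18,19)
i=19: fresh scan; Z[19]=4 extend→box=[19,23)
i=20: min(r-i=3, Z[1]=0)=0; Z[20]=0
i=21: min(r-i=2, Z[2]=0)=0; Z[21]=0
i=22: min(r-i=1, Z[3]=0)=0; Z[22]=0

[23, 0, 0, 0, 0, 0, 4, 0, 0, 0, 0, 0, 4, 0, 0, 0, 0, 0, 1, 4, 0, 0, 0]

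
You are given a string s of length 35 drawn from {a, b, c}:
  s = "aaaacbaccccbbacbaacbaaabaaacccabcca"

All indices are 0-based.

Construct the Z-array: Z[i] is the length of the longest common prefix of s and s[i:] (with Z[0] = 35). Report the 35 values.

[35, 3, 2, 1, 0, 0, 1, 0, 0, 0, 0, 0, 0, 1, 0, 0, 2, 1, 0, 0, 3, 2, 1, 0, 3, 2, 1, 0, 0, 0, 1, 0, 0, 0, 1]

Z[0]=35
i=1: i≥r, start 0; Z[1]=3 scan→box=[1,4)
i=2: min(r-i=2, Z[1]=3)=2; Z[2]=2
i=3: min(r-i=1, Z[2]=2)=1; Z[3]=1
i=4: i≥r, start 0; Z[4]=0
i=5: i≥r, start 0; Z[5]=0
i=6: i≥r, start 0; Z[6]=1 scan→box=[6,7)
i=7: i≥r, start 0; Z[7]=0
i=8: i≥r, start 0; Z[8]=0
i=9: i≥r, start 0; Z[9]=0
i=10: i≥r, start 0; Z[10]=0
i=11: i≥r, start 0; Z[11]=0
i=12: i≥r, start 0; Z[12]=0
i=13: i≥r, start 0; Z[13]=1 scan→box=[13,14)
i=14: i≥r, start 0; Z[14]=0
i=15: i≥r, start 0; Z[15]=0
i=16: i≥r, start 0; Z[16]=2 scan→box=[16,18)
i=17: min(r-i=1, Z[1]=3)=1; Z[17]=1
i=18: i≥r, start 0; Z[18]=0
i=19: i≥r, start 0; Z[19]=0
i=20: i≥r, start 0; Z[20]=3 scan→box=[20,23)
i=21: min(r-i=2, Z[1]=3)=2; Z[21]=2
i=22: min(r-i=1, Z[2]=2)=1; Z[22]=1
i=23: i≥r, start 0; Z[23]=0
i=24: i≥r, start 0; Z[24]=3 scan→box=[24,27)
i=25: min(r-i=2, Z[1]=3)=2; Z[25]=2
i=26: min(r-i=1, Z[2]=2)=1; Z[26]=1
i=27: i≥r, start 0; Z[27]=0
i=28: i≥r, start 0; Z[28]=0
i=29: i≥r, start 0; Z[29]=0
i=30: i≥r, start 0; Z[30]=1 scan→box=[30,31)
i=31: i≥r, start 0; Z[31]=0
i=32: i≥r, start 0; Z[32]=0
i=33: i≥r, start 0; Z[33]=0
i=34: i≥r, start 0; Z[34]=1 scan→box=[34,35)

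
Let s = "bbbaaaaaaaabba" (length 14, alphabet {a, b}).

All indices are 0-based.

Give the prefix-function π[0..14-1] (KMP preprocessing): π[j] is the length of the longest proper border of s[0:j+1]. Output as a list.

π[0] = 0
j=1 s[j]='b': π[1]=1 (border 'b')
j=2 s[j]='b': π[2]=2 (border 'bb')
j=3 s[j]='a': k: 2→1→0; π[3]=0 (border '')
j=4 s[j]='a': π[4]=0 (border '')
j=5 s[j]='a': π[5]=0 (border '')
j=6 s[j]='a': π[6]=0 (border '')
j=7 s[j]='a': π[7]=0 (border '')
j=8 s[j]='a': π[8]=0 (border '')
j=9 s[j]='a': π[9]=0 (border '')
j=10 s[j]='a': π[10]=0 (border '')
j=11 s[j]='b': π[11]=1 (border 'b')
j=12 s[j]='b': π[12]=2 (border 'bb')
j=13 s[j]='a': k: 2→1→0; π[13]=0 (border '')

[0, 1, 2, 0, 0, 0, 0, 0, 0, 0, 0, 1, 2, 0]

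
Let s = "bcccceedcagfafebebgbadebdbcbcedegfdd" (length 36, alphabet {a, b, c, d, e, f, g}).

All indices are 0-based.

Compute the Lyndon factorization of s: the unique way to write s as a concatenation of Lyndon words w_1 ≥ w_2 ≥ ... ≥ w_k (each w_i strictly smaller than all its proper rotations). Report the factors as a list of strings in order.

emit factor 1: 'bcccceedc' (i=0, period=9)
emit factor 2: 'agf' (i=9, period=3)
emit factor 3: 'afebebgb' (i=12, period=8)
emit factor 4: 'adebdbcbcedegfdd' (i=20, period=16)

["bcccceedc", "agf", "afebebgb", "adebdbcbcedegfdd"]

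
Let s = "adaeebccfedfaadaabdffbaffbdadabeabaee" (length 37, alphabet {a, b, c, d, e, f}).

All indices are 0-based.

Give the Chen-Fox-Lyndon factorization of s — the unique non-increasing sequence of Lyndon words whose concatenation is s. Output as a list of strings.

emit factor 1: 'adaeebccfedf' (i=0, period=12)
emit factor 2: 'aad' (i=12, period=3)
emit factor 3: 'aabdffbaffbdadabeabaee' (i=15, period=22)

["adaeebccfedf", "aad", "aabdffbaffbdadabeabaee"]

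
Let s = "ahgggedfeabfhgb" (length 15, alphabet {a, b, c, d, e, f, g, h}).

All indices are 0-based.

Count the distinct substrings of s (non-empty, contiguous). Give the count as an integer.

110

sorted suffixes:
  #0 SA[0]=9  'abfhgb'
  #1 SA[1]=0  'ahgggedfeabfhgb'
  #2 SA[2]=14  'b'
  #3 SA[3]=10  'bfhgb'
  #4 SA[4]=6  'dfeabfhgb'
  #5 SA[5]=8  'eabfhgb'
  #6 SA[6]=5  'edfeabfhgb'
  #7 SA[7]=7  'feabfhgb'
  #8 SA[8]=11  'fhgb'
  #9 SA[9]=13  'gb'
  #10 SA[10]=4  'gedfeabfhgb'
  #11 SA[11]=3  'ggedfeabfhgb'
  #12 SA[12]=2  'gggedfeabfhgb'
  #13 SA[13]=12  'hgb'
  #14 SA[14]=1  'hgggedfeabfhgb'

SA = [9, 0, 14, 10, 6, 8, 5, 7, 11, 13, 4, 3, 2, 12, 1]
[i] adj suffixes → lcp
  [1] 9/0 → 1 ('a')
  [2] 0/14 → 0 ('')
  [3] 14/10 → 1 ('b')
  [4] 10/6 → 0 ('')
  [5] 6/8 → 0 ('')
  [6] 8/5 → 1 ('e')
  [7] 5/7 → 0 ('')
  [8] 7/11 → 1 ('f')
  [9] 11/13 → 0 ('')
  [10] 13/4 → 1 ('g')
  [11] 4/3 → 1 ('g')
  [12] 3/2 → 2 ('gg')
  [13] 2/12 → 0 ('')
  [14] 12/1 → 2 ('hg')

n(n+1)/2 = 15·16/2 = 120
Σ LCP = 0 + 1 + 0 + 1 + 0 + 0 + 1 + 0 + 1 + 0 + 1 + 1 + 2 + 0 + 2 = 10
distinct = 120 − 10 = 110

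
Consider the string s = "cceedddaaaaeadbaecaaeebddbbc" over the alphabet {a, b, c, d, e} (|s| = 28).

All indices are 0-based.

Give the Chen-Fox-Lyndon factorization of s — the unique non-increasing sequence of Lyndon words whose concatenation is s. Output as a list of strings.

emit factor 1: 'cceeddd' (i=0, period=7)
emit factor 2: 'aaaaeadbaecaaeebddbbc' (i=7, period=21)

["cceeddd", "aaaaeadbaecaaeebddbbc"]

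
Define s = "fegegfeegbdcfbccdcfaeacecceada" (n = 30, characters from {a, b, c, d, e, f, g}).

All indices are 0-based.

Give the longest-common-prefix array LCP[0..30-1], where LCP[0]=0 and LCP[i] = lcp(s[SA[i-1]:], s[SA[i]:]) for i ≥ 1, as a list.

[0, 1, 1, 1, 0, 1, 0, 2, 1, 1, 2, 1, 2, 0, 1, 3, 0, 2, 1, 1, 1, 2, 2, 0, 1, 1, 2, 0, 1, 1]

rank→(start, suffix):
  0 → (29, 'a')
  1 → (21, 'acecceada')
  2 → (27, 'ada')
  3 → (19, 'aeacecceada')
  4 → (13, 'bccdcfaeacecceada')
  5 → (9, 'bdcfbccdcfaeacecceada')
  6 → (14, 'ccdcfaeacecceada')
  7 → (24, 'cceada')
  8 → (15, 'cdcfaeacecceada')
  9 → (25, 'ceada')
  10 → (22, 'cecceada')
  11 → (17, 'cfaeacecceada')
  12 → (11, 'cfbccdcfaeacecceada')
  13 → (28, 'da')
  14 → (16, 'dcfaeacecceada')
  15 → (10, 'dcfbccdcfaeacecceada')
  16 → (20, 'eacecceada')
  17 → (26, 'eada')
  18 → (23, 'ecceada')
  19 → (6, 'eegbdcfbccdcfaeacecceada')
  20 → (7, 'egbdcfbccdcfaeacecceada')
  21 → (1, 'egegfeegbdcfbccdcfaeacecceada')
  22 → (3, 'egfeegbdcfbccdcfaeacecceada')
  23 → (18, 'faeacecceada')
  24 → (12, 'fbccdcfaeacecceada')
  25 → (5, 'feegbdcfbccdcfaeacecceada')
  26 → (0, 'fegegfeegbdcfbccdcfaeacecceada')
  27 → (8, 'gbdcfbccdcfaeacecceada')
  28 → (2, 'gegfeegbdcfbccdcfaeacecceada')
  29 → (4, 'gfeegbdcfbccdcfaeacecceada')

SA = [29, 21, 27, 19, 13, 9, 14, 24, 15, 25, 22, 17, 11, 28, 16, 10, 20, 26, 23, 6, 7, 1, 3, 18, 12, 5, 0, 8, 2, 4]
rank  pair      lcp
   1  s[29:],s[21:]  1  'a'
   2  s[21:],s[27:]  1  'a'
   3  s[27:],s[19:]  1  'a'
   4  s[19:],s[13:]  0  ''
   5  s[13:],s[9:]  1  'b'
   6  s[9:],s[14:]  0  ''
   7  s[14:],s[24:]  2  'cc'
   8  s[24:],s[15:]  1  'c'
   9  s[15:],s[25:]  1  'c'
  10  s[25:],s[22:]  2  'ce'
  11  s[22:],s[17:]  1  'c'
  12  s[17:],s[11:]  2  'cf'
  13  s[11:],s[28:]  0  ''
  14  s[28:],s[16:]  1  'd'
  15  s[16:],s[10:]  3  'dcf'
  16  s[10:],s[20:]  0  ''
  17  s[20:],s[26:]  2  'ea'
  18  s[26:],s[23:]  1  'e'
  19  s[23:],s[6:]  1  'e'
  20  s[6:],s[7:]  1  'e'
  21  s[7:],s[1:]  2  'eg'
  22  s[1:],s[3:]  2  'eg'
  23  s[3:],s[18:]  0  ''
  24  s[18:],s[12:]  1  'f'
  25  s[12:],s[5:]  1  'f'
  26  s[5:],s[0:]  2  'fe'
  27  s[0:],s[8:]  0  ''
  28  s[8:],s[2:]  1  'g'
  29  s[2:],s[4:]  1  'g'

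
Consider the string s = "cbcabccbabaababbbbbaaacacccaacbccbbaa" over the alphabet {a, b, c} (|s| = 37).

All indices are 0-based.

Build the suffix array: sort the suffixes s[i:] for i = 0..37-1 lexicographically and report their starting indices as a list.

[36, 35, 19, 10, 20, 27, 8, 11, 13, 3, 21, 28, 23, 34, 18, 9, 7, 12, 33, 17, 16, 15, 14, 1, 4, 30, 26, 2, 22, 6, 32, 0, 29, 25, 5, 31, 24]

rank→(start, suffix):
  0 → (36, 'a')
  1 → (35, 'aa')
  2 → (19, 'aaacacccaacbccbbaa')
  3 → (10, 'aababbbbbaaacacccaacbccbbaa')
  4 → (20, 'aacacccaacbccbbaa')
  5 → (27, 'aacbccbbaa')
  6 → (8, 'abaababbbbbaaacacccaacbccbbaa')
  7 → (11, 'ababbbbbaaacacccaacbccbbaa')
  8 → (13, 'abbbbbaaacacccaacbccbbaa')
  9 → (3, 'abccbabaababbbbbaaacacccaacbccbbaa')
  10 → (21, 'acacccaacbccbbaa')
  11 → (28, 'acbccbbaa')
  12 → (23, 'acccaacbccbbaa')
  13 → (34, 'baa')
  14 → (18, 'baaacacccaacbccbbaa')
  15 → (9, 'baababbbbbaaacacccaacbccbbaa')
  16 → (7, 'babaababbbbbaaacacccaacbccbbaa')
  17 → (12, 'babbbbbaaacacccaacbccbbaa')
  18 → (33, 'bbaa')
  19 → (17, 'bbaaacacccaacbccbbaa')
  20 → (16, 'bbbaaacacccaacbccbbaa')
  21 → (15, 'bbbbaaacacccaacbccbbaa')
  22 → (14, 'bbbbbaaacacccaacbccbbaa')
  23 → (1, 'bcabccbabaababbbbbaaacacccaacbccbbaa')
  24 → (4, 'bccbabaababbbbbaaacacccaacbccbbaa')
  25 → (30, 'bccbbaa')
  26 → (26, 'caacbccbbaa')
  27 → (2, 'cabccbabaababbbbbaaacacccaacbccbbaa')
  28 → (22, 'cacccaacbccbbaa')
  29 → (6, 'cbabaababbbbbaaacacccaacbccbbaa')
  30 → (32, 'cbbaa')
  31 → (0, 'cbcabccbabaababbbbbaaacacccaacbccbbaa')
  32 → (29, 'cbccbbaa')
  33 → (25, 'ccaacbccbbaa')
  34 → (5, 'ccbabaababbbbbaaacacccaacbccbbaa')
  35 → (31, 'ccbbaa')
  36 → (24, 'cccaacbccbbaa')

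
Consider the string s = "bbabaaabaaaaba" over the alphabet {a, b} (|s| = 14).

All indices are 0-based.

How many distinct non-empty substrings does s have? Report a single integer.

72

sorted suffixes:
  #0 SA[0]=13  'a'
  #1 SA[1]=8  'aaaaba'
  #2 SA[2]=9  'aaaba'
  #3 SA[3]=4  'aaabaaaaba'
  #4 SA[4]=10  'aaba'
  #5 SA[5]=5  'aabaaaaba'
  #6 SA[6]=11  'aba'
  #7 SA[7]=6  'abaaaaba'
  #8 SA[8]=2  'abaaabaaaaba'
  #9 SA[9]=12  'ba'
  #10 SA[10]=7  'baaaaba'
  #11 SA[11]=3  'baaabaaaaba'
  #12 SA[12]=1  'babaaabaaaaba'
  #13 SA[13]=0  'bbabaaabaaaaba'

SA = [13, 8, 9, 4, 10, 5, 11, 6, 2, 12, 7, 3, 1, 0]
i: (SA[i-1],SA[i]) lcp shared
  1: (13,8) 1 'a'
  2: (8,9) 3 'aaa'
  3: (9,4) 5 'aaaba'
  4: (4,10) 2 'aa'
  5: (10,5) 4 'aaba'
  6: (5,11) 1 'a'
  7: (11,6) 3 'aba'
  8: (6,2) 5 'abaaa'
  9: (2,12) 0 ''
  10: (12,7) 2 'ba'
  11: (7,3) 4 'baaa'
  12: (3,1) 2 'ba'
  13: (1,0) 1 'b'

n(n+1)/2 = 14·15/2 = 105
Σ LCP = 0 + 1 + 3 + 5 + 2 + 4 + 1 + 3 + 5 + 0 + 2 + 4 + 2 + 1 = 33
distinct = 105 − 33 = 72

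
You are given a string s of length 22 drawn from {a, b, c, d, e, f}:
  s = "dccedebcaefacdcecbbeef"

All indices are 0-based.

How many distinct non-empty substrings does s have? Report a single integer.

rank | idx | suffix
   0 |  11 | acdcecbbeef
   1 |   8 | aefacdcecbbeef
   2 |  17 | bbeef
   3 |   6 | bcaefacdcecbbeef
   4 |  18 | beef
   5 |   7 | caefacdcecbbeef
   6 |  16 | cbbeef
   7 |   1 | ccedebcaefacdcecbbeef
   8 |  12 | cdcecbbeef
   9 |  14 | cecbbeef
  10 |   2 | cedebcaefacdcecbbeef
  11 |   0 | dccedebcaefacdcecbbeef
  12 |  13 | dcecbbeef
  13 |   4 | debcaefacdcecbbeef
  14 |   5 | ebcaefacdcecbbeef
  15 |  15 | ecbbeef
  16 |   3 | edebcaefacdcecbbeef
  17 |  19 | eef
  18 |  20 | ef
  19 |   9 | efacdcecbbeef
  20 |  21 | f
  21 |  10 | facdcecbbeef

SA = [11, 8, 17, 6, 18, 7, 16, 1, 12, 14, 2, 0, 13, 4, 5, 15, 3, 19, 20, 9, 21, 10]
rank  pair      lcp
   1  s[11:],s[8:]  1  'a'
   2  s[8:],s[17:]  0  ''
   3  s[17:],s[6:]  1  'b'
   4  s[6:],s[18:]  1  'b'
   5  s[18:],s[7:]  0  ''
   6  s[7:],s[16:]  1  'c'
   7  s[16:],s[1:]  1  'c'
   8  s[1:],s[12:]  1  'c'
   9  s[12:],s[14:]  1  'c'
  10  s[14:],s[2:]  2  'ce'
  11  s[2:],s[0:]  0  ''
  12  s[0:],s[13:]  2  'dc'
  13  s[13:],s[4:]  1  'd'
  14  s[4:],s[5:]  0  ''
  15  s[5:],s[15:]  1  'e'
  16  s[15:],s[3:]  1  'e'
  17  s[3:],s[19:]  1  'e'
  18  s[19:],s[20:]  1  'e'
  19  s[20:],s[9:]  2  'ef'
  20  s[9:],s[21:]  0  ''
  21  s[21:],s[10:]  1  'f'

n(n+1)/2 = 22·23/2 = 253
Σ LCP = 0 + 1 + 0 + 1 + 1 + 0 + 1 + 1 + 1 + 1 + 2 + 0 + 2 + 1 + 0 + 1 + 1 + 1 + 1 + 2 + 0 + 1 = 19
distinct = 253 − 19 = 234

234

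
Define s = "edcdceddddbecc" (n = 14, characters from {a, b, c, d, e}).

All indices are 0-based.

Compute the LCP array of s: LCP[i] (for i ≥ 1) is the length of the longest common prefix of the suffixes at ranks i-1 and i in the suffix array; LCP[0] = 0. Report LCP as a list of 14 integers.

[0, 0, 1, 1, 1, 0, 1, 2, 1, 2, 3, 0, 1, 2]

sorted suffixes:
  #0 SA[0]=10  'becc'
  #1 SA[1]=13  'c'
  #2 SA[2]=12  'cc'
  #3 SA[3]=2  'cdceddddbecc'
  #4 SA[4]=4  'ceddddbecc'
  #5 SA[5]=9  'dbecc'
  #6 SA[6]=1  'dcdceddddbecc'
  #7 SA[7]=3  'dceddddbecc'
  #8 SA[8]=8  'ddbecc'
  #9 SA[9]=7  'dddbecc'
  #10 SA[10]=6  'ddddbecc'
  #11 SA[11]=11  'ecc'
  #12 SA[12]=0  'edcdceddddbecc'
  #13 SA[13]=5  'eddddbecc'

SA = [10, 13, 12, 2, 4, 9, 1, 3, 8, 7, 6, 11, 0, 5]
[i] adj suffixes → lcp
  [1] 10/13 → 0 ('')
  [2] 13/12 → 1 ('c')
  [3] 12/2 → 1 ('c')
  [4] 2/4 → 1 ('c')
  [5] 4/9 → 0 ('')
  [6] 9/1 → 1 ('d')
  [7] 1/3 → 2 ('dc')
  [8] 3/8 → 1 ('d')
  [9] 8/7 → 2 ('dd')
  [10] 7/6 → 3 ('ddd')
  [11] 6/11 → 0 ('')
  [12] 11/0 → 1 ('e')
  [13] 0/5 → 2 ('ed')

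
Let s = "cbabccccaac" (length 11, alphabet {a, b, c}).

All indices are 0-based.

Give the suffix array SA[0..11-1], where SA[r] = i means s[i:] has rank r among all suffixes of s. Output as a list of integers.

[8, 2, 9, 1, 3, 10, 7, 0, 6, 5, 4]

rank→(start, suffix):
  0 → (8, 'aac')
  1 → (2, 'abccccaac')
  2 → (9, 'ac')
  3 → (1, 'babccccaac')
  4 → (3, 'bccccaac')
  5 → (10, 'c')
  6 → (7, 'caac')
  7 → (0, 'cbabccccaac')
  8 → (6, 'ccaac')
  9 → (5, 'cccaac')
  10 → (4, 'ccccaac')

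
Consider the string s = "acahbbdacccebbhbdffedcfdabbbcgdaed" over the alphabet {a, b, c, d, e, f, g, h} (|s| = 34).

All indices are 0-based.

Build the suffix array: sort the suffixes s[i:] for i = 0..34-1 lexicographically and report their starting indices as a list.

[24, 0, 7, 31, 2, 25, 26, 4, 12, 27, 5, 15, 13, 1, 8, 9, 10, 21, 28, 33, 23, 6, 30, 20, 16, 11, 32, 19, 22, 18, 17, 29, 3, 14]

rank | idx | suffix
   0 |  24 | abbbcgdaed
   1 |   0 | acahbbdacccebbhbdffedcfdabbbcgdaed
   2 |   7 | acccebbhbdffedcfdabbbcgdaed
   3 |  31 | aed
   4 |   2 | ahbbdacccebbhbdffedcfdabbbcgdaed
   5 |  25 | bbbcgdaed
   6 |  26 | bbcgdaed
   7 |   4 | bbdacccebbhbdffedcfdabbbcgdaed
   8 |  12 | bbhbdffedcfdabbbcgdaed
   9 |  27 | bcgdaed
  10 |   5 | bdacccebbhbdffedcfdabbbcgdaed
  11 |  15 | bdffedcfdabbbcgdaed
  12 |  13 | bhbdffedcfdabbbcgdaed
  13 |   1 | cahbbdacccebbhbdffedcfdabbbcgdaed
  14 |   8 | cccebbhbdffedcfdabbbcgdaed
  15 |   9 | ccebbhbdffedcfdabbbcgdaed
  16 |  10 | cebbhbdffedcfdabbbcgdaed
  17 |  21 | cfdabbbcgdaed
  18 |  28 | cgdaed
  19 |  33 | d
  20 |  23 | dabbbcgdaed
  21 |   6 | dacccebbhbdffedcfdabbbcgdaed
  22 |  30 | daed
  23 |  20 | dcfdabbbcgdaed
  24 |  16 | dffedcfdabbbcgdaed
  25 |  11 | ebbhbdffedcfdabbbcgdaed
  26 |  32 | ed
  27 |  19 | edcfdabbbcgdaed
  28 |  22 | fdabbbcgdaed
  29 |  18 | fedcfdabbbcgdaed
  30 |  17 | ffedcfdabbbcgdaed
  31 |  29 | gdaed
  32 |   3 | hbbdacccebbhbdffedcfdabbbcgdaed
  33 |  14 | hbdffedcfdabbbcgdaed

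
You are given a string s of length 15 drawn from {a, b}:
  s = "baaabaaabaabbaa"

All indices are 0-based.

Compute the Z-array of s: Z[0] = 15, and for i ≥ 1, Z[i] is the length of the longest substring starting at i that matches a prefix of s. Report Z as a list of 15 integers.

Z[0]=15
i=1: outside box; Z[1]=0
i=2: outside box; Z[2]=0
i=3: outside box; Z[3]=0
i=4: outside box; Z[4]=7 grow→box=[4,11)
i=5: min(r-i=6, Z[1]=0)=0; Z[5]=0
i=6: min(r-i=5, Z[2]=0)=0; Z[6]=0
i=7: min(r-i=4, Z[3]=0)=0; Z[7]=0
i=8: min(r-i=3, Z[4]=7)=3; Z[8]=3
i=9: min(r-i=2, Z[5]=0)=0; Z[9]=0
i=10: min(r-i=1, Z[6]=0)=0; Z[10]=0
i=11: outside box; Z[11]=1 grow→box=[11,12)
i=12: outside box; Z[12]=3 grow→box=[12,15)
i=13: min(r-i=2, Z[1]=0)=0; Z[13]=0
i=14: min(r-i=1, Z[2]=0)=0; Z[14]=0

[15, 0, 0, 0, 7, 0, 0, 0, 3, 0, 0, 1, 3, 0, 0]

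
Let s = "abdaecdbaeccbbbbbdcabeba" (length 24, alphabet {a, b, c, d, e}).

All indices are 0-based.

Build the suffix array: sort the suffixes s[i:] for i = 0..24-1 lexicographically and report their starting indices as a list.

[23, 0, 19, 8, 3, 22, 7, 12, 13, 14, 15, 1, 16, 20, 18, 11, 10, 5, 2, 6, 17, 21, 9, 4]

rank | idx | suffix
   0 |  23 | a
   1 |   0 | abdaecdbaeccbbbbbdcabeba
   2 |  19 | abeba
   3 |   8 | aeccbbbbbdcabeba
   4 |   3 | aecdbaeccbbbbbdcabeba
   5 |  22 | ba
   6 |   7 | baeccbbbbbdcabeba
   7 |  12 | bbbbbdcabeba
   8 |  13 | bbbbdcabeba
   9 |  14 | bbbdcabeba
  10 |  15 | bbdcabeba
  11 |   1 | bdaecdbaeccbbbbbdcabeba
  12 |  16 | bdcabeba
  13 |  20 | beba
  14 |  18 | cabeba
  15 |  11 | cbbbbbdcabeba
  16 |  10 | ccbbbbbdcabeba
  17 |   5 | cdbaeccbbbbbdcabeba
  18 |   2 | daecdbaeccbbbbbdcabeba
  19 |   6 | dbaeccbbbbbdcabeba
  20 |  17 | dcabeba
  21 |  21 | eba
  22 |   9 | eccbbbbbdcabeba
  23 |   4 | ecdbaeccbbbbbdcabeba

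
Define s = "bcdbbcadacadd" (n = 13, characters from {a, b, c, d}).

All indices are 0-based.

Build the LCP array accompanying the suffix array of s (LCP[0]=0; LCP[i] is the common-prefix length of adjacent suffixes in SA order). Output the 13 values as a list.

sorted suffixes:
  #0 SA[0]=8  'acadd'
  #1 SA[1]=6  'adacadd'
  #2 SA[2]=10  'add'
  #3 SA[3]=3  'bbcadacadd'
  #4 SA[4]=4  'bcadacadd'
  #5 SA[5]=0  'bcdbbcadacadd'
  #6 SA[6]=5  'cadacadd'
  #7 SA[7]=9  'cadd'
  #8 SA[8]=1  'cdbbcadacadd'
  #9 SA[9]=12  'd'
  #10 SA[10]=7  'dacadd'
  #11 SA[11]=2  'dbbcadacadd'
  #12 SA[12]=11  'dd'

SA = [8, 6, 10, 3, 4, 0, 5, 9, 1, 12, 7, 2, 11]
i: (SA[i-1],SA[i]) lcp shared
  1: (8,6) 1 'a'
  2: (6,10) 2 'ad'
  3: (10,3) 0 ''
  4: (3,4) 1 'b'
  5: (4,0) 2 'bc'
  6: (0,5) 0 ''
  7: (5,9) 3 'cad'
  8: (9,1) 1 'c'
  9: (1,12) 0 ''
  10: (12,7) 1 'd'
  11: (7,2) 1 'd'
  12: (2,11) 1 'd'

[0, 1, 2, 0, 1, 2, 0, 3, 1, 0, 1, 1, 1]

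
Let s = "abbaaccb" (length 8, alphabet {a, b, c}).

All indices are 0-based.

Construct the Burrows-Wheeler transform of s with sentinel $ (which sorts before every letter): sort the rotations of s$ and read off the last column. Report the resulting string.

rank  rotation   last
    0  $abbaaccb  b
    1  aaccb$abb  b
    2  abbaaccb$  $
    3  accb$abba  a
    4  b$abbaacc  c
    5  baaccb$ab  b
    6  bbaaccb$a  a
    7  cb$abbaac  c
    8  ccb$abbaa  a

bb$acbaca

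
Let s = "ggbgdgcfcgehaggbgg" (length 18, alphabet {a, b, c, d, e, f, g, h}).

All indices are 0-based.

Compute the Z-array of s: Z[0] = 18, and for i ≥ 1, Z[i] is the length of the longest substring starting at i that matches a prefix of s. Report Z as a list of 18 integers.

Z[0]=18
i=1: fresh scan; Z[1]=1 scan→box=[1,2)
i=2: fresh scan; Z[2]=0
i=3: fresh scan; Z[3]=1 scan→box=[3,4)
i=4: fresh scan; Z[4]=0
i=5: fresh scan; Z[5]=1 scan→box=[5,6)
i=6: fresh scan; Z[6]=0
i=7: fresh scan; Z[7]=0
i=8: fresh scan; Z[8]=0
i=9: fresh scan; Z[9]=1 scan→box=[9,10)
i=10: fresh scan; Z[10]=0
i=11: fresh scan; Z[11]=0
i=12: fresh scan; Z[12]=0
i=13: fresh scan; Z[13]=4 scan→box=[13,17)
i=14: min(r-i=3, Z[1]=1)=1; Z[14]=1
i=15: min(r-i=2, Z[2]=0)=0; Z[15]=0
i=16: min(r-i=1, Z[3]=1)=1; Z[16]=2 scan→box=[16,18)
i=17: min(r-i=1, Z[1]=1)=1; Z[17]=1

[18, 1, 0, 1, 0, 1, 0, 0, 0, 1, 0, 0, 0, 4, 1, 0, 2, 1]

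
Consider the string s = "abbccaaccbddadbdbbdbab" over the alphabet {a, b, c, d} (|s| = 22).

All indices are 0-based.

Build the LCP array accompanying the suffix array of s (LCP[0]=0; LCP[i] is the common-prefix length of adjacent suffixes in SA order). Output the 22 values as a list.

[0, 1, 2, 1, 1, 0, 1, 1, 2, 1, 1, 3, 2, 0, 1, 1, 2, 0, 1, 2, 2, 1]

sorted suffixes:
  #0 SA[0]=5  'aaccbddadbdbbdbab'
  #1 SA[1]=20  'ab'
  #2 SA[2]=0  'abbccaaccbddadbdbbdbab'
  #3 SA[3]=6  'accbddadbdbbdbab'
  #4 SA[4]=12  'adbdbbdbab'
  #5 SA[5]=21  'b'
  #6 SA[6]=19  'bab'
  #7 SA[7]=1  'bbccaaccbddadbdbbdbab'
  #8 SA[8]=16  'bbdbab'
  #9 SA[9]=2  'bccaaccbddadbdbbdbab'
  #10 SA[10]=17  'bdbab'
  #11 SA[11]=14  'bdbbdbab'
  #12 SA[12]=9  'bddadbdbbdbab'
  #13 SA[13]=4  'caaccbddadbdbbdbab'
  #14 SA[14]=8  'cbddadbdbbdbab'
  #15 SA[15]=3  'ccaaccbddadbdbbdbab'
  #16 SA[16]=7  'ccbddadbdbbdbab'
  #17 SA[17]=11  'dadbdbbdbab'
  #18 SA[18]=18  'dbab'
  #19 SA[19]=15  'dbbdbab'
  #20 SA[20]=13  'dbdbbdbab'
  #21 SA[21]=10  'ddadbdbbdbab'

SA = [5, 20, 0, 6, 12, 21, 19, 1, 16, 2, 17, 14, 9, 4, 8, 3, 7, 11, 18, 15, 13, 10]
[i] adj suffixes → lcp
  [1] 5/20 → 1 ('a')
  [2] 20/0 → 2 ('ab')
  [3] 0/6 → 1 ('a')
  [4] 6/12 → 1 ('a')
  [5] 12/21 → 0 ('')
  [6] 21/19 → 1 ('b')
  [7] 19/1 → 1 ('b')
  [8] 1/16 → 2 ('bb')
  [9] 16/2 → 1 ('b')
  [10] 2/17 → 1 ('b')
  [11] 17/14 → 3 ('bdb')
  [12] 14/9 → 2 ('bd')
  [13] 9/4 → 0 ('')
  [14] 4/8 → 1 ('c')
  [15] 8/3 → 1 ('c')
  [16] 3/7 → 2 ('cc')
  [17] 7/11 → 0 ('')
  [18] 11/18 → 1 ('d')
  [19] 18/15 → 2 ('db')
  [20] 15/13 → 2 ('db')
  [21] 13/10 → 1 ('d')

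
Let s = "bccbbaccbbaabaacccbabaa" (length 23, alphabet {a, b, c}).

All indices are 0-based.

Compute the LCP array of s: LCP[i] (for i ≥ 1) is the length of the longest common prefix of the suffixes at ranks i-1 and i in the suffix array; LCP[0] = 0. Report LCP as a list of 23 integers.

[0, 1, 2, 2, 1, 4, 1, 3, 0, 3, 3, 2, 2, 1, 3, 1, 0, 2, 4, 1, 3, 5, 2]

rank | idx | suffix
   0 |  22 | a
   1 |  21 | aa
   2 |  10 | aabaacccbabaa
   3 |  13 | aacccbabaa
   4 |  19 | abaa
   5 |  11 | abaacccbabaa
   6 |   5 | accbbaabaacccbabaa
   7 |  14 | acccbabaa
   8 |  20 | baa
   9 |   9 | baabaacccbabaa
  10 |  12 | baacccbabaa
  11 |  18 | babaa
  12 |   4 | baccbbaabaacccbabaa
  13 |   8 | bbaabaacccbabaa
  14 |   3 | bbaccbbaabaacccbabaa
  15 |   0 | bccbbaccbbaabaacccbabaa
  16 |  17 | cbabaa
  17 |   7 | cbbaabaacccbabaa
  18 |   2 | cbbaccbbaabaacccbabaa
  19 |  16 | ccbabaa
  20 |   6 | ccbbaabaacccbabaa
  21 |   1 | ccbbaccbbaabaacccbabaa
  22 |  15 | cccbabaa

SA = [22, 21, 10, 13, 19, 11, 5, 14, 20, 9, 12, 18, 4, 8, 3, 0, 17, 7, 2, 16, 6, 1, 15]
i: (SA[i-1],SA[i]) lcp shared
  1: (22,21) 1 'a'
  2: (21,10) 2 'aa'
  3: (10,13) 2 'aa'
  4: (13,19) 1 'a'
  5: (19,11) 4 'abaa'
  6: (11,5) 1 'a'
  7: (5,14) 3 'acc'
  8: (14,20) 0 ''
  9: (20,9) 3 'baa'
  10: (9,12) 3 'baa'
  11: (12,18) 2 'ba'
  12: (18,4) 2 'ba'
  13: (4,8) 1 'b'
  14: (8,3) 3 'bba'
  15: (3,0) 1 'b'
  16: (0,17) 0 ''
  17: (17,7) 2 'cb'
  18: (7,2) 4 'cbba'
  19: (2,16) 1 'c'
  20: (16,6) 3 'ccb'
  21: (6,1) 5 'ccbba'
  22: (1,15) 2 'cc'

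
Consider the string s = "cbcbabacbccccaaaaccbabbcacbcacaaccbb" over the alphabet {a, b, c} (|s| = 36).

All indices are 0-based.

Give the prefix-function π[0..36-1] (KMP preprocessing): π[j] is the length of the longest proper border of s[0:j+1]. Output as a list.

π[0] = 0
j=1 s[j]='b': π[1]=0 (border '')
j=2 s[j]='c': π[2]=1 (border 'c')
j=3 s[j]='b': π[3]=2 (border 'cb')
j=4 s[j]='a': k: 2→0; π[4]=0 (border '')
j=5 s[j]='b': π[5]=0 (border '')
j=6 s[j]='a': π[6]=0 (border '')
j=7 s[j]='c': π[7]=1 (border 'c')
j=8 s[j]='b': π[8]=2 (border 'cb')
j=9 s[j]='c': π[9]=3 (border 'cbc')
j=10 s[j]='c': k: 3→1→0; π[10]=1 (border 'c')
j=11 s[j]='c': k: 1→0; π[11]=1 (border 'c')
j=12 s[j]='c': k: 1→0; π[12]=1 (border 'c')
j=13 s[j]='a': k: 1→0; π[13]=0 (border '')
j=14 s[j]='a': π[14]=0 (border '')
j=15 s[j]='a': π[15]=0 (border '')
j=16 s[j]='a': π[16]=0 (border '')
j=17 s[j]='c': π[17]=1 (border 'c')
j=18 s[j]='c': k: 1→0; π[18]=1 (border 'c')
j=19 s[j]='b': π[19]=2 (border 'cb')
j=20 s[j]='a': k: 2→0; π[20]=0 (border '')
j=21 s[j]='b': π[21]=0 (border '')
j=22 s[j]='b': π[22]=0 (border '')
j=23 s[j]='c': π[23]=1 (border 'c')
j=24 s[j]='a': k: 1→0; π[24]=0 (border '')
j=25 s[j]='c': π[25]=1 (border 'c')
j=26 s[j]='b': π[26]=2 (border 'cb')
j=27 s[j]='c': π[27]=3 (border 'cbc')
j=28 s[j]='a': k: 3→1→0; π[28]=0 (border '')
j=29 s[j]='c': π[29]=1 (border 'c')
j=30 s[j]='a': k: 1→0; π[30]=0 (border '')
j=31 s[j]='a': π[31]=0 (border '')
j=32 s[j]='c': π[32]=1 (border 'c')
j=33 s[j]='c': k: 1→0; π[33]=1 (border 'c')
j=34 s[j]='b': π[34]=2 (border 'cb')
j=35 s[j]='b': k: 2→0; π[35]=0 (border '')

[0, 0, 1, 2, 0, 0, 0, 1, 2, 3, 1, 1, 1, 0, 0, 0, 0, 1, 1, 2, 0, 0, 0, 1, 0, 1, 2, 3, 0, 1, 0, 0, 1, 1, 2, 0]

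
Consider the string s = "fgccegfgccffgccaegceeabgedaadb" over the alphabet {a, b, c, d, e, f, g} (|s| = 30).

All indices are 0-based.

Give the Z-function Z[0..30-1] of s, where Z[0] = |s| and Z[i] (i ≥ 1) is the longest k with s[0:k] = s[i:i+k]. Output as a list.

[30, 0, 0, 0, 0, 0, 4, 0, 0, 0, 1, 4, 0, 0, 0, 0, 0, 0, 0, 0, 0, 0, 0, 0, 0, 0, 0, 0, 0, 0]

Z[0]=30
i=1: outside box; Z[1]=0
i=2: outside box; Z[2]=0
i=3: outside box; Z[3]=0
i=4: outside box; Z[4]=0
i=5: outside box; Z[5]=0
i=6: outside box; Z[6]=4 scan→box=[6,10)
i=7: min(r-i=3, Z[1]=0)=0; Z[7]=0
i=8: min(r-i=2, Z[2]=0)=0; Z[8]=0
i=9: min(r-i=1, Z[3]=0)=0; Z[9]=0
i=10: outside box; Z[10]=1 scan→box=[10,11)
i=11: outside box; Z[11]=4 scan→box=[11,15)
i=12: min(r-i=3, Z[1]=0)=0; Z[12]=0
i=13: min(r-i=2, Z[2]=0)=0; Z[13]=0
i=14: min(r-i=1, Z[3]=0)=0; Z[14]=0
i=15: outside box; Z[15]=0
i=16: outside box; Z[16]=0
i=17: outside box; Z[17]=0
i=18: outside box; Z[18]=0
i=19: outside box; Z[19]=0
i=20: outside box; Z[20]=0
i=21: outside box; Z[21]=0
i=22: outside box; Z[22]=0
i=23: outside box; Z[23]=0
i=24: outside box; Z[24]=0
i=25: outside box; Z[25]=0
i=26: outside box; Z[26]=0
i=27: outside box; Z[27]=0
i=28: outside box; Z[28]=0
i=29: outside box; Z[29]=0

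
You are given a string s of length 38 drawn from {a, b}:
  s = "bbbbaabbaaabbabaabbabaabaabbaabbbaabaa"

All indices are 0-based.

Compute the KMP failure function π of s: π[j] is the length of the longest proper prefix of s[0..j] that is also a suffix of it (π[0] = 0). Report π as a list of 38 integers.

π[0] = 0
j=1 s[j]='b': π[1]=1 (border 'b')
j=2 s[j]='b': π[2]=2 (border 'bb')
j=3 s[j]='b': π[3]=3 (border 'bbb')
j=4 s[j]='a': k: 3→2→1→0; π[4]=0 (border '')
j=5 s[j]='a': π[5]=0 (border '')
j=6 s[j]='b': π[6]=1 (border 'b')
j=7 s[j]='b': π[7]=2 (border 'bb')
j=8 s[j]='a': k: 2→1→0; π[8]=0 (border '')
j=9 s[j]='a': π[9]=0 (border '')
j=10 s[j]='a': π[10]=0 (border '')
j=11 s[j]='b': π[11]=1 (border 'b')
j=12 s[j]='b': π[12]=2 (border 'bb')
j=13 s[j]='a': k: 2→1→0; π[13]=0 (border '')
j=14 s[j]='b': π[14]=1 (border 'b')
j=15 s[j]='a': k: 1→0; π[15]=0 (border '')
j=16 s[j]='a': π[16]=0 (border '')
j=17 s[j]='b': π[17]=1 (border 'b')
j=18 s[j]='b': π[18]=2 (border 'bb')
j=19 s[j]='a': k: 2→1→0; π[19]=0 (border '')
j=20 s[j]='b': π[20]=1 (border 'b')
j=21 s[j]='a': k: 1→0; π[21]=0 (border '')
j=22 s[j]='a': π[22]=0 (border '')
j=23 s[j]='b': π[23]=1 (border 'b')
j=24 s[j]='a': k: 1→0; π[24]=0 (border '')
j=25 s[j]='a': π[25]=0 (border '')
j=26 s[j]='b': π[26]=1 (border 'b')
j=27 s[j]='b': π[27]=2 (border 'bb')
j=28 s[j]='a': k: 2→1→0; π[28]=0 (border '')
j=29 s[j]='a': π[29]=0 (border '')
j=30 s[j]='b': π[30]=1 (border 'b')
j=31 s[j]='b': π[31]=2 (border 'bb')
j=32 s[j]='b': π[32]=3 (border 'bbb')
j=33 s[j]='a': k: 3→2→1→0; π[33]=0 (border '')
j=34 s[j]='a': π[34]=0 (border '')
j=35 s[j]='b': π[35]=1 (border 'b')
j=36 s[j]='a': k: 1→0; π[36]=0 (border '')
j=37 s[j]='a': π[37]=0 (border '')

[0, 1, 2, 3, 0, 0, 1, 2, 0, 0, 0, 1, 2, 0, 1, 0, 0, 1, 2, 0, 1, 0, 0, 1, 0, 0, 1, 2, 0, 0, 1, 2, 3, 0, 0, 1, 0, 0]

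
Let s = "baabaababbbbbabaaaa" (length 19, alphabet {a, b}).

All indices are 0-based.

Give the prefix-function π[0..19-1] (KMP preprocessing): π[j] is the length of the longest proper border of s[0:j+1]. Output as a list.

[0, 0, 0, 1, 2, 3, 4, 5, 1, 1, 1, 1, 1, 2, 1, 2, 3, 0, 0]

π[0] = 0
j=1 s[j]='a': π[1]=0 (border '')
j=2 s[j]='a': π[2]=0 (border '')
j=3 s[j]='b': π[3]=1 (border 'b')
j=4 s[j]='a': π[4]=2 (border 'ba')
j=5 s[j]='a': π[5]=3 (border 'baa')
j=6 s[j]='b': π[6]=4 (border 'baab')
j=7 s[j]='a': π[7]=5 (border 'baaba')
j=8 s[j]='b': k: 5→2→0; π[8]=1 (border 'b')
j=9 s[j]='b': k: 1→0; π[9]=1 (border 'b')
j=10 s[j]='b': k: 1→0; π[10]=1 (border 'b')
j=11 s[j]='b': k: 1→0; π[11]=1 (border 'b')
j=12 s[j]='b': k: 1→0; π[12]=1 (border 'b')
j=13 s[j]='a': π[13]=2 (border 'ba')
j=14 s[j]='b': k: 2→0; π[14]=1 (border 'b')
j=15 s[j]='a': π[15]=2 (border 'ba')
j=16 s[j]='a': π[16]=3 (border 'baa')
j=17 s[j]='a': k: 3→0; π[17]=0 (border '')
j=18 s[j]='a': π[18]=0 (border '')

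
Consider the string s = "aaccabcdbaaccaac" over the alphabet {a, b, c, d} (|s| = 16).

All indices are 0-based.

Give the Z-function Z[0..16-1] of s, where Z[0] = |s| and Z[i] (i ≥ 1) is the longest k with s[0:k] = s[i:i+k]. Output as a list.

[16, 1, 0, 0, 1, 0, 0, 0, 0, 5, 1, 0, 0, 3, 1, 0]

Z[0]=16
i=1: outside box; Z[1]=1 scan→box=[1,2)
i=2: outside box; Z[2]=0
i=3: outside box; Z[3]=0
i=4: outside box; Z[4]=1 scan→box=[4,5)
i=5: outside box; Z[5]=0
i=6: outside box; Z[6]=0
i=7: outside box; Z[7]=0
i=8: outside box; Z[8]=0
i=9: outside box; Z[9]=5 scan→box=[9,14)
i=10: min(r-i=4, Z[1]=1)=1; Z[10]=1
i=11: min(r-i=3, Z[2]=0)=0; Z[11]=0
i=12: min(r-i=2, Z[3]=0)=0; Z[12]=0
i=13: min(r-i=1, Z[4]=1)=1; Z[13]=3 scan→box=[13,16)
i=14: min(r-i=2, Z[1]=1)=1; Z[14]=1
i=15: min(r-i=1, Z[2]=0)=0; Z[15]=0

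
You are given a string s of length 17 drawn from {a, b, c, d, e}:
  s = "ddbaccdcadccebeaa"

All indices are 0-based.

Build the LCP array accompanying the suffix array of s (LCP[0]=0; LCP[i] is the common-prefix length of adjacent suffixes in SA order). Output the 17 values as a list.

sorted suffixes:
  #0 SA[0]=16  'a'
  #1 SA[1]=15  'aa'
  #2 SA[2]=3  'accdcadccebeaa'
  #3 SA[3]=8  'adccebeaa'
  #4 SA[4]=2  'baccdcadccebeaa'
  #5 SA[5]=13  'beaa'
  #6 SA[6]=7  'cadccebeaa'
  #7 SA[7]=4  'ccdcadccebeaa'
  #8 SA[8]=10  'ccebeaa'
  #9 SA[9]=5  'cdcadccebeaa'
  #10 SA[10]=11  'cebeaa'
  #11 SA[11]=1  'dbaccdcadccebeaa'
  #12 SA[12]=6  'dcadccebeaa'
  #13 SA[13]=9  'dccebeaa'
  #14 SA[14]=0  'ddbaccdcadccebeaa'
  #15 SA[15]=14  'eaa'
  #16 SA[16]=12  'ebeaa'

SA = [16, 15, 3, 8, 2, 13, 7, 4, 10, 5, 11, 1, 6, 9, 0, 14, 12]
[i] adj suffixes → lcp
  [1] 16/15 → 1 ('a')
  [2] 15/3 → 1 ('a')
  [3] 3/8 → 1 ('a')
  [4] 8/2 → 0 ('')
  [5] 2/13 → 1 ('b')
  [6] 13/7 → 0 ('')
  [7] 7/4 → 1 ('c')
  [8] 4/10 → 2 ('cc')
  [9] 10/5 → 1 ('c')
  [10] 5/11 → 1 ('c')
  [11] 11/1 → 0 ('')
  [12] 1/6 → 1 ('d')
  [13] 6/9 → 2 ('dc')
  [14] 9/0 → 1 ('d')
  [15] 0/14 → 0 ('')
  [16] 14/12 → 1 ('e')

[0, 1, 1, 1, 0, 1, 0, 1, 2, 1, 1, 0, 1, 2, 1, 0, 1]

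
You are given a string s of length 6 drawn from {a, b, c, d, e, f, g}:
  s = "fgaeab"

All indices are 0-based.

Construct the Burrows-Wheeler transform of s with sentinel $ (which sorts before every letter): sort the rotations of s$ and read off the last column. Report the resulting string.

rank  rotation last
    0  $fgaeab  b
    1  ab$fgae  e
    2  aeab$fg  g
    3  b$fgaea  a
    4  eab$fga  a
    5  fgaeab$  $
    6  gaeab$f  f

begaa$f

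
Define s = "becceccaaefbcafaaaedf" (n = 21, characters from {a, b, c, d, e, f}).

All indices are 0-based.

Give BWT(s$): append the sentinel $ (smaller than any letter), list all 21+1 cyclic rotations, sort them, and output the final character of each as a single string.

rank  rotation                last
    0  $becceccaaefbcafaaaedf  f
    1  aaaedf$becceccaaefbcaf  f
    2  aaedf$becceccaaefbcafa  a
    3  aaefbcafaaaedf$beccecc  c
    4  aedf$becceccaaefbcafaa  a
    5  aefbcafaaaedf$beccecca  a
    6  afaaaedf$becceccaaefbc  c
    7  bcafaaaedf$becceccaaef  f
    8  becceccaaefbcafaaaedf$  $
    9  caaefbcafaaaedf$beccec  c
   10  cafaaaedf$becceccaaefb  b
   11  ccaaefbcafaaaedf$becce  e
   12  cceccaaefbcafaaaedf$be  e
   13  ceccaaefbcafaaaedf$bec  c
   14  df$becceccaaefbcafaaae  e
   15  eccaaefbcafaaaedf$becc  c
   16  ecceccaaefbcafaaaedf$b  b
   17  edf$becceccaaefbcafaaa  a
   18  efbcafaaaedf$becceccaa  a
   19  f$becceccaaefbcafaaaed  d
   20  faaaedf$becceccaaefbca  a
   21  fbcafaaaedf$becceccaae  e

ffacaacf$cbeececbaadae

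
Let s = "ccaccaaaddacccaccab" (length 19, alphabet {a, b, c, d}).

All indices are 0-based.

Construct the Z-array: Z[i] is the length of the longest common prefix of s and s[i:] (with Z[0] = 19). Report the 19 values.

[19, 1, 0, 3, 1, 0, 0, 0, 0, 0, 0, 2, 6, 1, 0, 3, 1, 0, 0]

Z[0]=19
i=1: fresh scan; Z[1]=1 scan→box=[1,2)
i=2: fresh scan; Z[2]=0
i=3: fresh scan; Z[3]=3 scan→box=[3,6)
i=4: min(r-i=2, Z[1]=1)=1; Z[4]=1
i=5: min(r-i=1, Z[2]=0)=0; Z[5]=0
i=6: fresh scan; Z[6]=0
i=7: fresh scan; Z[7]=0
i=8: fresh scan; Z[8]=0
i=9: fresh scan; Z[9]=0
i=10: fresh scan; Z[10]=0
i=11: fresh scan; Z[11]=2 scan→box=[11,13)
i=12: min(r-i=1, Z[1]=1)=1; Z[12]=6 scan→box=[12,18)
i=13: min(r-i=5, Z[1]=1)=1; Z[13]=1
i=14: min(r-i=4, Z[2]=0)=0; Z[14]=0
i=15: min(r-i=3, Z[3]=3)=3; Z[15]=3
i=16: min(r-i=2, Z[4]=1)=1; Z[16]=1
i=17: min(r-i=1, Z[5]=0)=0; Z[17]=0
i=18: fresh scan; Z[18]=0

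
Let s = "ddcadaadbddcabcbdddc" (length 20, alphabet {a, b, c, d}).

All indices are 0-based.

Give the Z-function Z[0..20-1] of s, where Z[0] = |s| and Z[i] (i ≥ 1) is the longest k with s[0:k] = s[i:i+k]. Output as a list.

[20, 1, 0, 0, 1, 0, 0, 1, 0, 4, 1, 0, 0, 0, 0, 0, 2, 3, 1, 0]

Z[0]=20
i=1: fresh scan; Z[1]=1 scan→box=[1,2)
i=2: fresh scan; Z[2]=0
i=3: fresh scan; Z[3]=0
i=4: fresh scan; Z[4]=1 scan→box=[4,5)
i=5: fresh scan; Z[5]=0
i=6: fresh scan; Z[6]=0
i=7: fresh scan; Z[7]=1 scan→box=[7,8)
i=8: fresh scan; Z[8]=0
i=9: fresh scan; Z[9]=4 scan→box=[9,13)
i=10: min(r-i=3, Z[1]=1)=1; Z[10]=1
i=11: min(r-i=2, Z[2]=0)=0; Z[11]=0
i=12: min(r-i=1, Z[3]=0)=0; Z[12]=0
i=13: fresh scan; Z[13]=0
i=14: fresh scan; Z[14]=0
i=15: fresh scan; Z[15]=0
i=16: fresh scan; Z[16]=2 scan→box=[16,18)
i=17: min(r-i=1, Z[1]=1)=1; Z[17]=3 scan→box=[17,20)
i=18: min(r-i=2, Z[1]=1)=1; Z[18]=1
i=19: min(r-i=1, Z[2]=0)=0; Z[19]=0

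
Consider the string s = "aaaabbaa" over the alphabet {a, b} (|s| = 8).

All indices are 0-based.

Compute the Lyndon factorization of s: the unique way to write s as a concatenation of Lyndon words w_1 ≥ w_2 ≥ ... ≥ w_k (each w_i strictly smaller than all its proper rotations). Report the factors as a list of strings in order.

emit factor 1: 'aaaabb' (i=0, period=6)
emit factor 2: 'a' (i=6, period=1)
emit factor 3: 'a' (i=7, period=1)

["aaaabb", "a", "a"]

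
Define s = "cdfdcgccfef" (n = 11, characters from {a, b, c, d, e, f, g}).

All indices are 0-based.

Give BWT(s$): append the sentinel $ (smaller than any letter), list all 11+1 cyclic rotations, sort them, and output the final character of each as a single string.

fg$cdfcfedcc

rank  rotation      last
    0  $cdfdcgccfef  f
    1  ccfef$cdfdcg  g
    2  cdfdcgccfef$  $
    3  cfef$cdfdcgc  c
    4  cgccfef$cdfd  d
    5  dcgccfef$cdf  f
    6  dfdcgccfef$c  c
    7  ef$cdfdcgccf  f
    8  f$cdfdcgccfe  e
    9  fdcgccfef$cd  d
   10  fef$cdfdcgcc  c
   11  gccfef$cdfdc  c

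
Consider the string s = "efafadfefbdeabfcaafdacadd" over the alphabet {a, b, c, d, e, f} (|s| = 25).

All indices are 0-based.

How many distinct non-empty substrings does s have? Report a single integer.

rank→(start, suffix):
  0 → (16, 'aafdacadd')
  1 → (12, 'abfcaafdacadd')
  2 → (20, 'acadd')
  3 → (22, 'add')
  4 → (4, 'adfefbdeabfcaafdacadd')
  5 → (2, 'afadfefbdeabfcaafdacadd')
  6 → (17, 'afdacadd')
  7 → (9, 'bdeabfcaafdacadd')
  8 → (13, 'bfcaafdacadd')
  9 → (15, 'caafdacadd')
  10 → (21, 'cadd')
  11 → (24, 'd')
  12 → (19, 'dacadd')
  13 → (23, 'dd')
  14 → (10, 'deabfcaafdacadd')
  15 → (5, 'dfefbdeabfcaafdacadd')
  16 → (11, 'eabfcaafdacadd')
  17 → (0, 'efafadfefbdeabfcaafdacadd')
  18 → (7, 'efbdeabfcaafdacadd')
  19 → (3, 'fadfefbdeabfcaafdacadd')
  20 → (1, 'fafadfefbdeabfcaafdacadd')
  21 → (8, 'fbdeabfcaafdacadd')
  22 → (14, 'fcaafdacadd')
  23 → (18, 'fdacadd')
  24 → (6, 'fefbdeabfcaafdacadd')

SA = [16, 12, 20, 22, 4, 2, 17, 9, 13, 15, 21, 24, 19, 23, 10, 5, 11, 0, 7, 3, 1, 8, 14, 18, 6]
[i] adj suffixes → lcp
  [1] 16/12 → 1 ('a')
  [2] 12/20 → 1 ('a')
  [3] 20/22 → 1 ('a')
  [4] 22/4 → 2 ('ad')
  [5] 4/2 → 1 ('a')
  [6] 2/17 → 2 ('af')
  [7] 17/9 → 0 ('')
  [8] 9/13 → 1 ('b')
  [9] 13/15 → 0 ('')
  [10] 15/21 → 2 ('ca')
  [11] 21/24 → 0 ('')
  [12] 24/19 → 1 ('d')
  [13] 19/23 → 1 ('d')
  [14] 23/10 → 1 ('d')
  [15] 10/5 → 1 ('d')
  [16] 5/11 → 0 ('')
  [17] 11/0 → 1 ('e')
  [18] 0/7 → 2 ('ef')
  [19] 7/3 → 0 ('')
  [20] 3/1 → 2 ('fa')
  [21] 1/8 → 1 ('f')
  [22] 8/14 → 1 ('f')
  [23] 14/18 → 1 ('f')
  [24] 18/6 → 1 ('f')

n(n+1)/2 = 25·26/2 = 325
Σ LCP = 0 + 1 + 1 + 1 + 2 + 1 + 2 + 0 + 1 + 0 + 2 + 0 + 1 + 1 + 1 + 1 + 0 + 1 + 2 + 0 + 2 + 1 + 1 + 1 + 1 = 24
distinct = 325 − 24 = 301

301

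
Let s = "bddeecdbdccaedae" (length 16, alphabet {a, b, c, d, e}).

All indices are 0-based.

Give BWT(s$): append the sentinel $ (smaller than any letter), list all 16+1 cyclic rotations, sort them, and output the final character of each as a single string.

edcd$cdeecbbdaead

rank  rotation           last
    0  $bddeecdbdccaedae  e
    1  ae$bddeecdbdccaed  d
    2  aedae$bddeecdbdcc  c
    3  bdccaedae$bddeecd  d
    4  bddeecdbdccaedae$  $
    5  caedae$bddeecdbdc  c
    6  ccaedae$bddeecdbd  d
    7  cdbdccaedae$bddee  e
    8  dae$bddeecdbdccae  e
    9  dbdccaedae$bddeec  c
   10  dccaedae$bddeecdb  b
   11  ddeecdbdccaedae$b  b
   12  deecdbdccaedae$bd  d
   13  e$bddeecdbdccaeda  a
   14  ecdbdccaedae$bdde  e
   15  edae$bddeecdbdcca  a
   16  eecdbdccaedae$bdd  d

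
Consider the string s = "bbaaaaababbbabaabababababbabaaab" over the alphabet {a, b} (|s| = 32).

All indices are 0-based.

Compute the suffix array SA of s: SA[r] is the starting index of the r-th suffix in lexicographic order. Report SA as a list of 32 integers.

sorted suffixes:
  #0 SA[0]=2  'aaaaababbbabaabababababbabaaab'
  #1 SA[1]=3  'aaaababbbabaabababababbabaaab'
  #2 SA[2]=28  'aaab'
  #3 SA[3]=4  'aaababbbabaabababababbabaaab'
  #4 SA[4]=29  'aab'
  #5 SA[5]=14  'aabababababbabaaab'
  #6 SA[6]=5  'aababbbabaabababababbabaaab'
  #7 SA[7]=30  'ab'
  #8 SA[8]=26  'abaaab'
  #9 SA[9]=12  'abaabababababbabaaab'
  #10 SA[10]=15  'abababababbabaaab'
  #11 SA[11]=17  'ababababbabaaab'
  #12 SA[12]=19  'abababbabaaab'
  #13 SA[13]=21  'ababbabaaab'
  #14 SA[14]=6  'ababbbabaabababababbabaaab'
  #15 SA[15]=23  'abbabaaab'
  #16 SA[16]=8  'abbbabaabababababbabaaab'
  #17 SA[17]=31  'b'
  #18 SA[18]=1  'baaaaababbbabaabababababbabaaab'
  #19 SA[19]=27  'baaab'
  #20 SA[20]=13  'baabababababbabaaab'
  #21 SA[21]=25  'babaaab'
  #22 SA[22]=11  'babaabababababbabaaab'
  #23 SA[23]=16  'bababababbabaaab'
  #24 SA[24]=18  'babababbabaaab'
  #25 SA[25]=20  'bababbabaaab'
  #26 SA[26]=22  'babbabaaab'
  #27 SA[27]=7  'babbbabaabababababbabaaab'
  #28 SA[28]=0  'bbaaaaababbbabaabababababbabaaab'
  #29 SA[29]=24  'bbabaaab'
  #30 SA[30]=10  'bbabaabababababbabaaab'
  #31 SA[31]=9  'bbbabaabababababbabaaab'

[2, 3, 28, 4, 29, 14, 5, 30, 26, 12, 15, 17, 19, 21, 6, 23, 8, 31, 1, 27, 13, 25, 11, 16, 18, 20, 22, 7, 0, 24, 10, 9]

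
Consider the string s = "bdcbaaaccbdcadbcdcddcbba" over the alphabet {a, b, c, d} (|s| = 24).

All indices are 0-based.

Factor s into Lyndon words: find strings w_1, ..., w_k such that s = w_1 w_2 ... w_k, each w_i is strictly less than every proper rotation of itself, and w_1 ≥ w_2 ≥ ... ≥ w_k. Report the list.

emit factor 1: 'bdc' (i=0, period=3)
emit factor 2: 'b' (i=3, period=1)
emit factor 3: 'aaaccbdcadbcdcddcbb' (i=4, period=19)
emit factor 4: 'a' (i=23, period=1)

["bdc", "b", "aaaccbdcadbcdcddcbb", "a"]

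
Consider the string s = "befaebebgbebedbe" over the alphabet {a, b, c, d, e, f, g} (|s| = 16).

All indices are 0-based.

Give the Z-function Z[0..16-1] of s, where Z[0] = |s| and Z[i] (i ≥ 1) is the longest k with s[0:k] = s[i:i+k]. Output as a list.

[16, 0, 0, 0, 0, 2, 0, 1, 0, 2, 0, 2, 0, 0, 2, 0]

Z[0]=16
i=1: fresh scan; Z[1]=0
i=2: fresh scan; Z[2]=0
i=3: fresh scan; Z[3]=0
i=4: fresh scan; Z[4]=0
i=5: fresh scan; Z[5]=2 extend→box=[5,7)
i=6: min(r-i=1, Z[1]=0)=0; Z[6]=0
i=7: fresh scan; Z[7]=1 extend→box=[7,8)
i=8: fresh scan; Z[8]=0
i=9: fresh scan; Z[9]=2 extend→box=[9,11)
i=10: min(r-i=1, Z[1]=0)=0; Z[10]=0
i=11: fresh scan; Z[11]=2 extend→box=[11,13)
i=12: min(r-i=1, Z[1]=0)=0; Z[12]=0
i=13: fresh scan; Z[13]=0
i=14: fresh scan; Z[14]=2 extend→box=[14,16)
i=15: min(r-i=1, Z[1]=0)=0; Z[15]=0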